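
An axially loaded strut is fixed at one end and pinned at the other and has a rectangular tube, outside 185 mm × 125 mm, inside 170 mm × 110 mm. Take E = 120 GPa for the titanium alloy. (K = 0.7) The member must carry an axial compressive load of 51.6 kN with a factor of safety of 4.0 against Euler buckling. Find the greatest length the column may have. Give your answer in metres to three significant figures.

Weak-axis I_min = (h_o·b_o³ − h_i·b_i³)/12 with b_o = 125, b_i = 110.0 mm (shorter outer/inner sides).
I_min = (185×125³ − 170.0×110.0³)/12 = 1.125×10^7 mm⁴
I = 1.125×10^-5 m⁴
Required critical load P_cr = n·P = 4.0 × 51.6 = 206.4 kN = 2.064×10^5 N
From P_cr = π²EI/(K·L)²:  L = (1/K)·√(π²EI/P_cr) = (1/0.7)·√(π²×1.20×10^11×1.125×10^-5/2.064×10^5)
L = 11.5 m

L_max ≈ 11.5 m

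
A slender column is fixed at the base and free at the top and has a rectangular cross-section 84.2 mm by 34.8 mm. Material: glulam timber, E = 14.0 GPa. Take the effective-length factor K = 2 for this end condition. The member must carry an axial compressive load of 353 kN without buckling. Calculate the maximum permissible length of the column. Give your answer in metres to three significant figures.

Buckling occurs about the weak axis: I_min = h·b³/12 with b = 34.8 mm (the shorter side).
I_min = 84.2×34.8³/12 = 2.957×10^5 mm⁴
I = 2.957×10^-7 m⁴
At the buckling limit P_cr = P = 3.530×10^5 N
From P_cr = π²EI/(K·L)²:  L = (1/K)·√(π²EI/P_cr) = (1/2)·√(π²×1.40×10^10×2.957×10^-7/3.530×10^5)
L = 0.170 m

L_max ≈ 0.170 m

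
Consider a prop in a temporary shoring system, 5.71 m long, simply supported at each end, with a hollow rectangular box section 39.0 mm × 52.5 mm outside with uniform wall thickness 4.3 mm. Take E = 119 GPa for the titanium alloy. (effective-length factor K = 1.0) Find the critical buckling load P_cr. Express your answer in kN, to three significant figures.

P_cr ≈ 5.65 kN

Inner dimensions: h_i = 52.5 − 2×4.3 = 43.90 mm, b_i = 39.0 − 2×4.3 = 30.40 mm
Weak-axis I_min = (h_o·b_o³ − h_i·b_i³)/12 with b_o = 39.0, b_i = 30.40 mm (shorter outer/inner sides).
I_min = (52.5×39.0³ − 43.90×30.40³)/12 = 1.567×10^5 mm⁴
I = 1.567×10^5 mm⁴ = 1.567×10^-7 m⁴
Effective length L_e = K·L = 1 × 5.71 = 5.710 m
P_cr = π²EI / L_e² = π² × 119×10⁹ × 1.567×10^-7 / 5.710² = 5.646×10^3 N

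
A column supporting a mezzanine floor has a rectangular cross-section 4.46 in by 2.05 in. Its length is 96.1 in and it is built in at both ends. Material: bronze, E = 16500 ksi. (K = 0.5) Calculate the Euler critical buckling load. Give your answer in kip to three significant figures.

Buckling occurs about the weak axis: I_min = h·b³/12 with b = 2.05 in (the shorter side).
I_min = 4.46×2.05³/12 = 3.202 in⁴
Effective length L_e = K·L = 0.5 × 96.1 = 48.05 in
P_cr = π²EI / L_e² = π² × 16500×10³ × 3.202 / 48.05² = 2.258×10^5 lb

P_cr ≈ 226 kip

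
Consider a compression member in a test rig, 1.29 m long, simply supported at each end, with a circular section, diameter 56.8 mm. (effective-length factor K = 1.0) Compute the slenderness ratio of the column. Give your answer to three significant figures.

λ ≈ 90.8

For a solid circle r = d/4 = 56.8/4 = 14.20 mm
L_e = K·L = 1 × 1.29 m = 1.290 m = 1290.0 mm
λ = L_e / r_min = 1290.0 / 14.20 = 90.8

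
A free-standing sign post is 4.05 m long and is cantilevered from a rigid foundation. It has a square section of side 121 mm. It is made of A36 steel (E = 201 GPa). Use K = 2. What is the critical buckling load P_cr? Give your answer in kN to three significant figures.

I = a⁴/12 = 121⁴/12 = 1.786×10^7 mm⁴
I = 1.786×10^7 mm⁴ = 1.786×10^-5 m⁴
Effective length L_e = K·L = 2 × 4.05 = 8.100 m
P_cr = π²EI / L_e² = π² × 201×10⁹ × 1.786×10^-5 / 8.100² = 5.401×10^5 N

P_cr ≈ 540 kN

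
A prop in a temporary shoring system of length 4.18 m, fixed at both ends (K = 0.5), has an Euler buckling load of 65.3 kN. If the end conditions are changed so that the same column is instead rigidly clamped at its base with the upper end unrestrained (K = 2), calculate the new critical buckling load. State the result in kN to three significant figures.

P_cr ≈ 4.08 kN

P_cr ∝ 1/K², so P_cr,new = P_cr,old × (K_old/K_new)² = 65.3 × (0.5/2)²
= 65.3 × 0.06250 = 4.08 kN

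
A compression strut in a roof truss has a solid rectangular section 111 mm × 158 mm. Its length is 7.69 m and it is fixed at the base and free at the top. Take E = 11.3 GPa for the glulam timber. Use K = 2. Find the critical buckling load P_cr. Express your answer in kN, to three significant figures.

Buckling occurs about the weak axis: I_min = h·b³/12 with b = 111 mm (the shorter side).
I_min = 158×111³/12 = 1.801×10^7 mm⁴
I = 1.801×10^7 mm⁴ = 1.801×10^-5 m⁴
Effective length L_e = K·L = 2 × 7.69 = 15.38 m
P_cr = π²EI / L_e² = π² × 11.3×10⁹ × 1.801×10^-5 / 15.38² = 8.490×10^3 N

P_cr ≈ 8.49 kN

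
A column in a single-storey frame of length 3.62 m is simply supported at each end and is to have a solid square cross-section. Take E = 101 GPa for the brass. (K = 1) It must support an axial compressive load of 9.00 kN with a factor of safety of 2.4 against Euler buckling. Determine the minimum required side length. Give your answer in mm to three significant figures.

Required P_cr = n·P = 2.4 × 9.00 = 21.60 kN
L_e = K·L = 1 × 3.62 = 3.620 m
Required I = P_cr·L_e²/(π²E) = 2.160×10^4 × 3.620² / (π² × 1.01×10^11) = 2.840×10^-7 m⁴
I_req = 2.840×10^5 mm⁴
Solid square: I = a⁴/12  ⇒  a = (12I)^(1/4) = (12×2.840×10^5)^(1/4) = 43.0 mm

a ≈ 43.0 mm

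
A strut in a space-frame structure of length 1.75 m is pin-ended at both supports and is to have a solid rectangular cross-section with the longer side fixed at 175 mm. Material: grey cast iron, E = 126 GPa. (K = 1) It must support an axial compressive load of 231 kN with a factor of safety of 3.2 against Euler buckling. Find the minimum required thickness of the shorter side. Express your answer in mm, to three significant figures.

b ≈ 50.0 mm

Required P_cr = n·P = 3.2 × 231 = 739.2 kN
L_e = K·L = 1 × 1.75 = 1.750 m
Required I = P_cr·L_e²/(π²E) = 7.392×10^5 × 1.750² / (π² × 1.26×10^11) = 1.820×10^-6 m⁴
I_req = 1.820×10^6 mm⁴
Rectangle, weak axis: I_min = h·b³/12 with h = 175 mm fixed  ⇒  b = (12I/h)^(1/3) = 50.0 mm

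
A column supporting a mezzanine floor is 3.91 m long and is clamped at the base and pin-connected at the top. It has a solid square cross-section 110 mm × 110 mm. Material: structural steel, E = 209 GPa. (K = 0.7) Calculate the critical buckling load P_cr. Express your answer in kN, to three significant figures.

I = a⁴/12 = 110⁴/12 = 1.220×10^7 mm⁴
I = 1.220×10^7 mm⁴ = 1.220×10^-5 m⁴
Effective length L_e = K·L = 0.7 × 3.91 = 2.737 m
P_cr = π²EI / L_e² = π² × 209×10⁹ × 1.220×10^-5 / 2.737² = 3.360×10^6 N

P_cr ≈ 3360 kN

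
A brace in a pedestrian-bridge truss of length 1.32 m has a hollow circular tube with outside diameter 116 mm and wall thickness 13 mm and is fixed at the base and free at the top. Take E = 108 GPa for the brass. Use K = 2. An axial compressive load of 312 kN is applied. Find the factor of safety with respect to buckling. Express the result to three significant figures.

Inner diameter d_i = 116 − 2×13 = 90.00 mm
I = π(d_o⁴ − d_i⁴)/64 = π(116⁴ − 90.00⁴)/64 = 5.667×10^6 mm⁴
I = 5.667×10^6 mm⁴ = 5.667×10^-6 m⁴
Effective length L_e = K·L = 2 × 1.32 = 2.640 m
P_cr = π²EI / L_e² = π² × 108×10⁹ × 5.667×10^-6 / 2.640² = 8.668×10^5 N
Factor of safety n = P_cr / P = 866.75 / 312 = 2.78

n ≈ 2.78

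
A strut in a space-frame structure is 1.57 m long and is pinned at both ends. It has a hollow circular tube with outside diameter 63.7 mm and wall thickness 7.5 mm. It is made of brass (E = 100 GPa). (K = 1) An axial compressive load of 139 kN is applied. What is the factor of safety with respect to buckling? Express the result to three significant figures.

Inner diameter d_i = 63.7 − 2×7.5 = 48.70 mm
I = π(d_o⁴ − d_i⁴)/64 = π(63.7⁴ − 48.70⁴)/64 = 5.321×10^5 mm⁴
I = 5.321×10^5 mm⁴ = 5.321×10^-7 m⁴
Effective length L_e = K·L = 1 × 1.57 = 1.570 m
P_cr = π²EI / L_e² = π² × 100×10⁹ × 5.321×10^-7 / 1.570² = 2.131×10^5 N
Factor of safety n = P_cr / P = 213.06 / 139 = 1.53

n ≈ 1.53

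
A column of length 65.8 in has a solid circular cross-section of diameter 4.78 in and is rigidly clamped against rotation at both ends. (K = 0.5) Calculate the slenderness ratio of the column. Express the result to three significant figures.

For a solid circle r = d/4 = 4.78/4 = 1.195 in
L_e = K·L = 0.5 × 65.8 = 32.90 in
λ = L_e / r_min = 32.900 / 1.195 = 27.5

λ ≈ 27.5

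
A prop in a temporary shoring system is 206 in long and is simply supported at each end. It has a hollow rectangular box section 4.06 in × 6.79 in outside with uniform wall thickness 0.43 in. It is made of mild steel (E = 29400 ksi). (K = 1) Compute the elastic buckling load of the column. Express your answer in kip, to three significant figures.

P_cr ≈ 148 kip

Inner dimensions: h_i = 6.79 − 2×0.43 = 5.930 in, b_i = 4.06 − 2×0.43 = 3.200 in
Weak-axis I_min = (h_o·b_o³ − h_i·b_i³)/12 with b_o = 4.06, b_i = 3.200 in (shorter outer/inner sides).
I_min = (6.79×4.06³ − 5.930×3.200³)/12 = 21.67 in⁴
Effective length L_e = K·L = 1 × 206 = 206.0 in
P_cr = π²EI / L_e² = π² × 29400×10³ × 21.67 / 206.0² = 1.482×10^5 lb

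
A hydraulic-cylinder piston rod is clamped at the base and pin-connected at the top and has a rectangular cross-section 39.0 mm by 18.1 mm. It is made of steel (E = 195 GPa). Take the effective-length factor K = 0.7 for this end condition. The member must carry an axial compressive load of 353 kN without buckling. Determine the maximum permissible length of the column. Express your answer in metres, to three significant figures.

L_max ≈ 0.463 m

Buckling occurs about the weak axis: I_min = h·b³/12 with b = 18.1 mm (the shorter side).
I_min = 39.0×18.1³/12 = 1.927×10^4 mm⁴
I = 1.927×10^-8 m⁴
At the buckling limit P_cr = P = 3.530×10^5 N
From P_cr = π²EI/(K·L)²:  L = (1/K)·√(π²EI/P_cr) = (1/0.7)·√(π²×1.95×10^11×1.927×10^-8/3.530×10^5)
L = 0.463 m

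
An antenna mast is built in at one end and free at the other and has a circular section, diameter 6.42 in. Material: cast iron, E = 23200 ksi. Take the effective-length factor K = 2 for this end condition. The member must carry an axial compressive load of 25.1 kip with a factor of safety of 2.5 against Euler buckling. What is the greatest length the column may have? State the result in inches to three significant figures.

I = πd⁴/64 = π×6.42⁴/64 = 83.39 in⁴
Required critical load P_cr = n·P = 2.5 × 25.1 = 62.75 kip = 6.275×10^4 lb
From P_cr = π²EI/(K·L)²:  L = (1/K)·√(π²EI/P_cr) = (1/2)·√(π²×2.32×10^7×83.39/6.275×10^4)
L = 276 in

L_max ≈ 276 in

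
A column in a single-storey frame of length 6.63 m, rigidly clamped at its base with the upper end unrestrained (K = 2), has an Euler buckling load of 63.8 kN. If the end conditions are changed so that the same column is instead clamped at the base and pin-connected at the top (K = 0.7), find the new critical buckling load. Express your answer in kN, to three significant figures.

P_cr ≈ 521 kN

P_cr ∝ 1/K², so P_cr,new = P_cr,old × (K_old/K_new)² = 63.8 × (2/0.7)²
= 63.8 × 8.163 = 521 kN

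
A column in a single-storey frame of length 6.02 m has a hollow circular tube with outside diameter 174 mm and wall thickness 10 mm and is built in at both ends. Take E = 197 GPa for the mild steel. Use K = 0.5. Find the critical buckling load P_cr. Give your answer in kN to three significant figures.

P_cr ≈ 3730 kN

Inner diameter d_i = 174 − 2×10 = 154.0 mm
I = π(d_o⁴ − d_i⁴)/64 = π(174⁴ − 154.0⁴)/64 = 1.739×10^7 mm⁴
I = 1.739×10^7 mm⁴ = 1.739×10^-5 m⁴
Effective length L_e = K·L = 0.5 × 6.02 = 3.010 m
P_cr = π²EI / L_e² = π² × 197×10⁹ × 1.739×10^-5 / 3.010² = 3.731×10^6 N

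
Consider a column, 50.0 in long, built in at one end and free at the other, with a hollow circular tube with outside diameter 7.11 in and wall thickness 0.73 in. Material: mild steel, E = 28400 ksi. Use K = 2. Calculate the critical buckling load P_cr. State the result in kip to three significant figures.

P_cr ≈ 2110 kip

Inner diameter d_i = 7.11 − 2×0.73 = 5.650 in
I = π(d_o⁴ − d_i⁴)/64 = π(7.11⁴ − 5.650⁴)/64 = 75.42 in⁴
Effective length L_e = K·L = 2 × 50.0 = 100.0 in
P_cr = π²EI / L_e² = π² × 28400×10³ × 75.42 / 100.0² = 2.114×10^6 lb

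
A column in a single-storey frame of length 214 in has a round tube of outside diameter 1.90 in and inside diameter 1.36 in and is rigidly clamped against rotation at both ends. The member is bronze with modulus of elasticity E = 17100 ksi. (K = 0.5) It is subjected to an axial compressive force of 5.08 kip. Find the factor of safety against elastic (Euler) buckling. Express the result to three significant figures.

n ≈ 1.37

d_o = 1.90 in, d_i = 1.36 in
I = π(d_o⁴ − d_i⁴)/64 = π(1.90⁴ − 1.360⁴)/64 = 0.4718 in⁴
Effective length L_e = K·L = 0.5 × 214 = 107.0 in
P_cr = π²EI / L_e² = π² × 17100×10³ × 0.4718 / 107.0² = 6.955×10^3 lb
Factor of safety n = P_cr / P = 6.9546 / 5.08 = 1.37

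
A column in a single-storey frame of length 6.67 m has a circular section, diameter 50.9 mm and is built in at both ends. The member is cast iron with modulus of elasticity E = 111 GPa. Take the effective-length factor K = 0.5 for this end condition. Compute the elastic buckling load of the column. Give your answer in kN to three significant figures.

I = πd⁴/64 = π×50.9⁴/64 = 3.295×10^5 mm⁴
I = 3.295×10^5 mm⁴ = 3.295×10^-7 m⁴
Effective length L_e = K·L = 0.5 × 6.67 = 3.335 m
P_cr = π²EI / L_e² = π² × 111×10⁹ × 3.295×10^-7 / 3.335² = 3.245×10^4 N

P_cr ≈ 32.5 kN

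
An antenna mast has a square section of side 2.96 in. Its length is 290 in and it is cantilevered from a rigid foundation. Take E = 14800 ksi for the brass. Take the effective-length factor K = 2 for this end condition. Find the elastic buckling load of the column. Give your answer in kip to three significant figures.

I = a⁴/12 = 2.96⁴/12 = 6.397 in⁴
Effective length L_e = K·L = 2 × 290 = 580.0 in
P_cr = π²EI / L_e² = π² × 14800×10³ × 6.397 / 580.0² = 2.778×10^3 lb

P_cr ≈ 2.78 kip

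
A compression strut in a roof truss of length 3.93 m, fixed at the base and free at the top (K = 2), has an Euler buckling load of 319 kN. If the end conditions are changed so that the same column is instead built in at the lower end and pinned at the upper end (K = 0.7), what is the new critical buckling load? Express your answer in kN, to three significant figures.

P_cr ∝ 1/K², so P_cr,new = P_cr,old × (K_old/K_new)² = 319 × (2/0.7)²
= 319 × 8.163 = 2600 kN

P_cr ≈ 2600 kN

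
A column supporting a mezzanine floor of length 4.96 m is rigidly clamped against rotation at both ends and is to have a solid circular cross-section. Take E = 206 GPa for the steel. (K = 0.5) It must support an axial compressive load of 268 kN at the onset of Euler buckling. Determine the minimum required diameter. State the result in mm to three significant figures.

L_e = K·L = 0.5 × 4.96 = 2.480 m
Required I = P_cr·L_e²/(π²E) = 2.680×10^5 × 2.480² / (π² × 2.06×10^11) = 8.107×10^-7 m⁴
I_req = 8.107×10^5 mm⁴
Solid circle: I = πd⁴/64  ⇒  d = (64I/π)^(1/4) = (64×8.107×10^5/π)^(1/4) = 63.7 mm

d ≈ 63.7 mm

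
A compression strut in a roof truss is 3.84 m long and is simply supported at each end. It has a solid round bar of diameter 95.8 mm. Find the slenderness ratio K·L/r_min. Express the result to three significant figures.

For a solid circle r = d/4 = 95.8/4 = 23.95 mm
L_e = K·L = 1 × 3.84 m = 3.840 m = 3840.0 mm
λ = L_e / r_min = 3840.0 / 23.95 = 160

λ ≈ 160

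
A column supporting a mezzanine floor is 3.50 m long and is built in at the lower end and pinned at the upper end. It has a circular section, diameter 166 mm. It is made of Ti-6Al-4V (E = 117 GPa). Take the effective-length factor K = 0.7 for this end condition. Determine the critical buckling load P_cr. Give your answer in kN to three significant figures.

I = πd⁴/64 = π×166⁴/64 = 3.727×10^7 mm⁴
I = 3.727×10^7 mm⁴ = 3.727×10^-5 m⁴
Effective length L_e = K·L = 0.7 × 3.50 = 2.450 m
P_cr = π²EI / L_e² = π² × 117×10⁹ × 3.727×10^-5 / 2.450² = 7.171×10^6 N

P_cr ≈ 7170 kN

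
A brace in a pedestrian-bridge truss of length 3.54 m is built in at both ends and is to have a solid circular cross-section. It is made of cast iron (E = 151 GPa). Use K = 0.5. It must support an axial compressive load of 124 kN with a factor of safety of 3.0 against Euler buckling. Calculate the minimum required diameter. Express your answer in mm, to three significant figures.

d ≈ 63.2 mm

Required P_cr = n·P = 3.0 × 124 = 372.0 kN
L_e = K·L = 0.5 × 3.54 = 1.770 m
Required I = P_cr·L_e²/(π²E) = 3.720×10^5 × 1.770² / (π² × 1.51×10^11) = 7.820×10^-7 m⁴
I_req = 7.820×10^5 mm⁴
Solid circle: I = πd⁴/64  ⇒  d = (64I/π)^(1/4) = (64×7.820×10^5/π)^(1/4) = 63.2 mm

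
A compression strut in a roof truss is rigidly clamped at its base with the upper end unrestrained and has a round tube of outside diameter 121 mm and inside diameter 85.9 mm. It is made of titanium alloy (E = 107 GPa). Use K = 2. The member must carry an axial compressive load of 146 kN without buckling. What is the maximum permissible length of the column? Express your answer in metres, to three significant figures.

L_max ≈ 3.77 m

d_o = 121 mm, d_i = 85.9 mm
I = π(d_o⁴ − d_i⁴)/64 = π(121⁴ − 85.90⁴)/64 = 7.850×10^6 mm⁴
I = 7.850×10^-6 m⁴
At the buckling limit P_cr = P = 1.460×10^5 N
From P_cr = π²EI/(K·L)²:  L = (1/K)·√(π²EI/P_cr) = (1/2)·√(π²×1.07×10^11×7.850×10^-6/1.460×10^5)
L = 3.77 m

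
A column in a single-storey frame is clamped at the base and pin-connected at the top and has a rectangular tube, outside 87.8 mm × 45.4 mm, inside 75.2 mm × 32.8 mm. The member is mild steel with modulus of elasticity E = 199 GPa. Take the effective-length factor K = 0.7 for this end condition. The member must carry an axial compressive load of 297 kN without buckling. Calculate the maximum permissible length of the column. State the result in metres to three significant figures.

L_max ≈ 2.50 m

Weak-axis I_min = (h_o·b_o³ − h_i·b_i³)/12 with b_o = 45.4, b_i = 32.80 mm (shorter outer/inner sides).
I_min = (87.8×45.4³ − 75.20×32.80³)/12 = 4.635×10^5 mm⁴
I = 4.635×10^-7 m⁴
At the buckling limit P_cr = P = 2.970×10^5 N
From P_cr = π²EI/(K·L)²:  L = (1/K)·√(π²EI/P_cr) = (1/0.7)·√(π²×1.99×10^11×4.635×10^-7/2.970×10^5)
L = 2.50 m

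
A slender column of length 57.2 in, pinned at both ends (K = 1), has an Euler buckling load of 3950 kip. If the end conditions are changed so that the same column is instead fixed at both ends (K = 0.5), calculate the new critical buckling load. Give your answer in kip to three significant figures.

P_cr ∝ 1/K², so P_cr,new = P_cr,old × (K_old/K_new)² = 3950 × (1/0.5)²
= 3950 × 4.000 = 15800 kip

P_cr ≈ 15800 kip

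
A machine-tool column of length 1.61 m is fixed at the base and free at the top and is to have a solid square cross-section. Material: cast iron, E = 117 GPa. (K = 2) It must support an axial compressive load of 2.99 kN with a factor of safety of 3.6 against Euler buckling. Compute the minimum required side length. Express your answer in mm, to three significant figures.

Required P_cr = n·P = 3.6 × 2.99 = 10.76 kN
L_e = K·L = 2 × 1.61 = 3.220 m
Required I = P_cr·L_e²/(π²E) = 1.076×10^4 × 3.220² / (π² × 1.17×10^11) = 9.665×10^-8 m⁴
I_req = 9.665×10^4 mm⁴
Solid square: I = a⁴/12  ⇒  a = (12I)^(1/4) = (12×9.665×10^4)^(1/4) = 32.8 mm

a ≈ 32.8 mm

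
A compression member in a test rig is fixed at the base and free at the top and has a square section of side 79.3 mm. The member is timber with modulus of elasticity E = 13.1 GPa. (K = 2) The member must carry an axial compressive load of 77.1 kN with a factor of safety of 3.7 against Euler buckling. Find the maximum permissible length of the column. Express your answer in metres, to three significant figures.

I = a⁴/12 = 79.3⁴/12 = 3.295×10^6 mm⁴
I = 3.295×10^-6 m⁴
Required critical load P_cr = n·P = 3.7 × 77.1 = 285.3 kN = 2.853×10^5 N
From P_cr = π²EI/(K·L)²:  L = (1/K)·√(π²EI/P_cr) = (1/2)·√(π²×1.31×10^10×3.295×10^-6/2.853×10^5)
L = 0.611 m

L_max ≈ 0.611 m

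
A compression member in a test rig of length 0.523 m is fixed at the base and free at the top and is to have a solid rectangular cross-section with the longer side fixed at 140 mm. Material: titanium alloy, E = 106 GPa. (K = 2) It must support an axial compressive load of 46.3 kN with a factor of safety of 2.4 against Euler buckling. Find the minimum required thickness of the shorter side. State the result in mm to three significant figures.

Required P_cr = n·P = 2.4 × 46.3 = 111.1 kN
L_e = K·L = 2 × 0.523 = 1.046 m
Required I = P_cr·L_e²/(π²E) = 1.111×10^5 × 1.046² / (π² × 1.06×10^11) = 1.162×10^-7 m⁴
I_req = 1.162×10^5 mm⁴
Rectangle, weak axis: I_min = h·b³/12 with h = 140 mm fixed  ⇒  b = (12I/h)^(1/3) = 21.5 mm

b ≈ 21.5 mm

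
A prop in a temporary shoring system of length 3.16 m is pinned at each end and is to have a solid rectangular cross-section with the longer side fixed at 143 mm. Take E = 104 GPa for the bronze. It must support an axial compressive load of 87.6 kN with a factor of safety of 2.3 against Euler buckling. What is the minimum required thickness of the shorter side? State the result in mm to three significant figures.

b ≈ 54.8 mm

Required P_cr = n·P = 2.3 × 87.6 = 201.5 kN
L_e = K·L = 1 × 3.16 = 3.160 m
Required I = P_cr·L_e²/(π²E) = 2.015×10^5 × 3.160² / (π² × 1.04×10^11) = 1.960×10^-6 m⁴
I_req = 1.960×10^6 mm⁴
Rectangle, weak axis: I_min = h·b³/12 with h = 143 mm fixed  ⇒  b = (12I/h)^(1/3) = 54.8 mm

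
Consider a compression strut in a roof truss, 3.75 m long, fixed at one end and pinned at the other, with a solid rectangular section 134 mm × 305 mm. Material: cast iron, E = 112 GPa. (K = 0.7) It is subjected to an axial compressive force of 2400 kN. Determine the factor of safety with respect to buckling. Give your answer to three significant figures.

Buckling occurs about the weak axis: I_min = h·b³/12 with b = 134 mm (the shorter side).
I_min = 305×134³/12 = 6.116×10^7 mm⁴
I = 6.116×10^7 mm⁴ = 6.116×10^-5 m⁴
Effective length L_e = K·L = 0.7 × 3.75 = 2.625 m
P_cr = π²EI / L_e² = π² × 112×10⁹ × 6.116×10^-5 / 2.625² = 9.811×10^6 N
Factor of safety n = P_cr / P = 9810.5 / 2400 = 4.09

n ≈ 4.09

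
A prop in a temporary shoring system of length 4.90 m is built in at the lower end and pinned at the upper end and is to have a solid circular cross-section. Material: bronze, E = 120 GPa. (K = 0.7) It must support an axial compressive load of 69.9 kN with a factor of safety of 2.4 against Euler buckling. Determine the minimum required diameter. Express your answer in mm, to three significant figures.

d ≈ 76.3 mm

Required P_cr = n·P = 2.4 × 69.9 = 167.8 kN
L_e = K·L = 0.7 × 4.90 = 3.430 m
Required I = P_cr·L_e²/(π²E) = 1.678×10^5 × 3.430² / (π² × 1.20×10^11) = 1.666×10^-6 m⁴
I_req = 1.666×10^6 mm⁴
Solid circle: I = πd⁴/64  ⇒  d = (64I/π)^(1/4) = (64×1.666×10^6/π)^(1/4) = 76.3 mm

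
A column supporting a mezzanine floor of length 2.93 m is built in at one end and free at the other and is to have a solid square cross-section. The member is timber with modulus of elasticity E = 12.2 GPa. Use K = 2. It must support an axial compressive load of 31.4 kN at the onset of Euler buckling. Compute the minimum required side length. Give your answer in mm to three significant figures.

a ≈ 102 mm

L_e = K·L = 2 × 2.93 = 5.860 m
Required I = P_cr·L_e²/(π²E) = 3.140×10^4 × 5.860² / (π² × 1.22×10^10) = 8.955×10^-6 m⁴
I_req = 8.955×10^6 mm⁴
Solid square: I = a⁴/12  ⇒  a = (12I)^(1/4) = (12×8.955×10^6)^(1/4) = 102 mm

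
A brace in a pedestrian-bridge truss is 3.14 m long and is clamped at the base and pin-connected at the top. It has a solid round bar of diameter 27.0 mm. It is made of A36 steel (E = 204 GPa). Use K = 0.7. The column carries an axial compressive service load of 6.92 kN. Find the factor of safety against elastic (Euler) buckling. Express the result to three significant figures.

n ≈ 1.57

I = πd⁴/64 = π×27.0⁴/64 = 2.609×10^4 mm⁴
I = 2.609×10^4 mm⁴ = 2.609×10^-8 m⁴
Effective length L_e = K·L = 0.7 × 3.14 = 2.198 m
P_cr = π²EI / L_e² = π² × 204×10⁹ × 2.609×10^-8 / 2.198² = 1.087×10^4 N
Factor of safety n = P_cr / P = 10.872 / 6.92 = 1.57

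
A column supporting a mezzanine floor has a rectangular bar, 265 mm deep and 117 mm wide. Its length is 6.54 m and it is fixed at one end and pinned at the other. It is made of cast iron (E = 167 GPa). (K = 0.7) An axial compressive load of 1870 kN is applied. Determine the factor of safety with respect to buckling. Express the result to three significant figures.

Buckling occurs about the weak axis: I_min = h·b³/12 with b = 117 mm (the shorter side).
I_min = 265×117³/12 = 3.537×10^7 mm⁴
I = 3.537×10^7 mm⁴ = 3.537×10^-5 m⁴
Effective length L_e = K·L = 0.7 × 6.54 = 4.578 m
P_cr = π²EI / L_e² = π² × 167×10⁹ × 3.537×10^-5 / 4.578² = 2.782×10^6 N
Factor of safety n = P_cr / P = 2781.5 / 1870 = 1.49

n ≈ 1.49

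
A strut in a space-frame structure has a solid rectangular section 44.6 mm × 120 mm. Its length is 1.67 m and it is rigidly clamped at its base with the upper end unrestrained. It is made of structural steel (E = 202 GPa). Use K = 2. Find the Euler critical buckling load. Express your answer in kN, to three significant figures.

P_cr ≈ 159 kN

Buckling occurs about the weak axis: I_min = h·b³/12 with b = 44.6 mm (the shorter side).
I_min = 120×44.6³/12 = 8.872×10^5 mm⁴
I = 8.872×10^5 mm⁴ = 8.872×10^-7 m⁴
Effective length L_e = K·L = 2 × 1.67 = 3.340 m
P_cr = π²EI / L_e² = π² × 202×10⁹ × 8.872×10^-7 / 3.340² = 1.585×10^5 N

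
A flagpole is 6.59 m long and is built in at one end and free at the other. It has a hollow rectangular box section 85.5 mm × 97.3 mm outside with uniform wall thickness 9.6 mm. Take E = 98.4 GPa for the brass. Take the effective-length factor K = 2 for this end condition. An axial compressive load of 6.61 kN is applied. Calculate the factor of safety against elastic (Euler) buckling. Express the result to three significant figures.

n ≈ 2.68

Inner dimensions: h_i = 97.3 − 2×9.6 = 78.10 mm, b_i = 85.5 − 2×9.6 = 66.30 mm
Weak-axis I_min = (h_o·b_o³ − h_i·b_i³)/12 with b_o = 85.5, b_i = 66.30 mm (shorter outer/inner sides).
I_min = (97.3×85.5³ − 78.10×66.30³)/12 = 3.171×10^6 mm⁴
I = 3.171×10^6 mm⁴ = 3.171×10^-6 m⁴
Effective length L_e = K·L = 2 × 6.59 = 13.18 m
P_cr = π²EI / L_e² = π² × 98.4×10⁹ × 3.171×10^-6 / 13.18² = 1.773×10^4 N
Factor of safety n = P_cr / P = 17.729 / 6.61 = 2.68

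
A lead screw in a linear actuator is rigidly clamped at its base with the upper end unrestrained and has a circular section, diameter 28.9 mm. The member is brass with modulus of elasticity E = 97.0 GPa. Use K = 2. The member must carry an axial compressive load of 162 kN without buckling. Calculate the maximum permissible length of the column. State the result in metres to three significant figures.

I = πd⁴/64 = π×28.9⁴/64 = 3.424×10^4 mm⁴
I = 3.424×10^-8 m⁴
At the buckling limit P_cr = P = 1.620×10^5 N
From P_cr = π²EI/(K·L)²:  L = (1/K)·√(π²EI/P_cr) = (1/2)·√(π²×9.70×10^10×3.424×10^-8/1.620×10^5)
L = 0.225 m

L_max ≈ 0.225 m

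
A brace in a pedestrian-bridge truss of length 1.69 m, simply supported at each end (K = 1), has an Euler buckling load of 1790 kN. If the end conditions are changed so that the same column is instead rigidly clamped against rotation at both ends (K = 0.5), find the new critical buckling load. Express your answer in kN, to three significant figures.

P_cr ≈ 7160 kN

P_cr ∝ 1/K², so P_cr,new = P_cr,old × (K_old/K_new)² = 1790 × (1/0.5)²
= 1790 × 4.000 = 7160 kN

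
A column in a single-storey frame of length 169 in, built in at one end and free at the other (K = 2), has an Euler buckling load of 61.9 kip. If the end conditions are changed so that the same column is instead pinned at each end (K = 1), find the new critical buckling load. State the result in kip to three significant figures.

P_cr ≈ 248 kip

P_cr ∝ 1/K², so P_cr,new = P_cr,old × (K_old/K_new)² = 61.9 × (2/1)²
= 61.9 × 4.000 = 248 kip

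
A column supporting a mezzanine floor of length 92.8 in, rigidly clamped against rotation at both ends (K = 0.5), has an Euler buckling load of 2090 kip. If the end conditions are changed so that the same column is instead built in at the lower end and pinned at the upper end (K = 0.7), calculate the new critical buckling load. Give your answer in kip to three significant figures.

P_cr ∝ 1/K², so P_cr,new = P_cr,old × (K_old/K_new)² = 2090 × (0.5/0.7)²
= 2090 × 0.5102 = 1070 kip

P_cr ≈ 1070 kip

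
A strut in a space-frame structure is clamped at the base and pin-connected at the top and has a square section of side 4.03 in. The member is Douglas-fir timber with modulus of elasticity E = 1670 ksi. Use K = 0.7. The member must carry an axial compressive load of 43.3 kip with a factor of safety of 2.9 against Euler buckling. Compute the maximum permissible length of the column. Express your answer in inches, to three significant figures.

I = a⁴/12 = 4.03⁴/12 = 21.98 in⁴
Required critical load P_cr = n·P = 2.9 × 43.3 = 125.6 kip = 1.256×10^5 lb
From P_cr = π²EI/(K·L)²:  L = (1/K)·√(π²EI/P_cr) = (1/0.7)·√(π²×1.67×10^6×21.98/1.256×10^5)
L = 76.7 in

L_max ≈ 76.7 in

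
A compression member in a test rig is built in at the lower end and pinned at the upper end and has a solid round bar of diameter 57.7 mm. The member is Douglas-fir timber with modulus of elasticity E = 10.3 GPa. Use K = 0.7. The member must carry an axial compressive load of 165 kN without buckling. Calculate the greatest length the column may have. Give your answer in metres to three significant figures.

L_max ≈ 0.827 m

I = πd⁴/64 = π×57.7⁴/64 = 5.441×10^5 mm⁴
I = 5.441×10^-7 m⁴
At the buckling limit P_cr = P = 1.650×10^5 N
From P_cr = π²EI/(K·L)²:  L = (1/K)·√(π²EI/P_cr) = (1/0.7)·√(π²×1.03×10^10×5.441×10^-7/1.650×10^5)
L = 0.827 m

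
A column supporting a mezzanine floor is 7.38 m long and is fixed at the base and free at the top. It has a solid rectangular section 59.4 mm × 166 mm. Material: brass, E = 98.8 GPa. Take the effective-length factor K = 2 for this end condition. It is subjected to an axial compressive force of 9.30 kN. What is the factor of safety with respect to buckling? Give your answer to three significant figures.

n ≈ 1.40

Buckling occurs about the weak axis: I_min = h·b³/12 with b = 59.4 mm (the shorter side).
I_min = 166×59.4³/12 = 2.899×10^6 mm⁴
I = 2.899×10^6 mm⁴ = 2.899×10^-6 m⁴
Effective length L_e = K·L = 2 × 7.38 = 14.76 m
P_cr = π²EI / L_e² = π² × 98.8×10⁹ × 2.899×10^-6 / 14.76² = 1.298×10^4 N
Factor of safety n = P_cr / P = 12.977 / 9.30 = 1.40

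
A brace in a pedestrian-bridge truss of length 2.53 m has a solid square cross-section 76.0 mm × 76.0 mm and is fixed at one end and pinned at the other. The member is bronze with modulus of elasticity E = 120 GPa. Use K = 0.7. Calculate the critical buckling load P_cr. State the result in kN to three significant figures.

P_cr ≈ 1050 kN

I = a⁴/12 = 76.0⁴/12 = 2.780×10^6 mm⁴
I = 2.780×10^6 mm⁴ = 2.780×10^-6 m⁴
Effective length L_e = K·L = 0.7 × 2.53 = 1.771 m
P_cr = π²EI / L_e² = π² × 120×10⁹ × 2.780×10^-6 / 1.771² = 1.050×10^6 N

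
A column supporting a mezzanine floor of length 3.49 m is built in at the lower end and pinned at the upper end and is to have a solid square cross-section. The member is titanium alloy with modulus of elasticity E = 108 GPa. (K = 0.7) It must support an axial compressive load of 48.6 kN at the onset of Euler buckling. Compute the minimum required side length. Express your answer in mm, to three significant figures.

L_e = K·L = 0.7 × 3.49 = 2.443 m
Required I = P_cr·L_e²/(π²E) = 4.860×10^4 × 2.443² / (π² × 1.08×10^11) = 2.721×10^-7 m⁴
I_req = 2.721×10^5 mm⁴
Solid square: I = a⁴/12  ⇒  a = (12I)^(1/4) = (12×2.721×10^5)^(1/4) = 42.5 mm

a ≈ 42.5 mm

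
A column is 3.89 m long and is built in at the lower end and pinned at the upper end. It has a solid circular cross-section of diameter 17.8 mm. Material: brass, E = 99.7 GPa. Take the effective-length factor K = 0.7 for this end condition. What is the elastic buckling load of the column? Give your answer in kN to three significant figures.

P_cr ≈ 0.654 kN

I = πd⁴/64 = π×17.8⁴/64 = 4.928×10^3 mm⁴
I = 4.928×10^3 mm⁴ = 4.928×10^-9 m⁴
Effective length L_e = K·L = 0.7 × 3.89 = 2.723 m
P_cr = π²EI / L_e² = π² × 99.7×10⁹ × 4.928×10^-9 / 2.723² = 654.0 N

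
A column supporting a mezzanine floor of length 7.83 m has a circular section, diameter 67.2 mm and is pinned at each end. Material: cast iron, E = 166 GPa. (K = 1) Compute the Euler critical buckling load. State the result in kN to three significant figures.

P_cr ≈ 26.8 kN

I = πd⁴/64 = π×67.2⁴/64 = 1.001×10^6 mm⁴
I = 1.001×10^6 mm⁴ = 1.001×10^-6 m⁴
Effective length L_e = K·L = 1 × 7.83 = 7.830 m
P_cr = π²EI / L_e² = π² × 166×10⁹ × 1.001×10^-6 / 7.830² = 2.675×10^4 N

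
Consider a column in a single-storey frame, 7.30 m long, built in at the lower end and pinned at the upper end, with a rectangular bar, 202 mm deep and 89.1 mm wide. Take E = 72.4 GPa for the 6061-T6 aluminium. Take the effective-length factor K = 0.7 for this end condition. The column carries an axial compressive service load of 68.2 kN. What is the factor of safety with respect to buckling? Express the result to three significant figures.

n ≈ 4.78

Buckling occurs about the weak axis: I_min = h·b³/12 with b = 89.1 mm (the shorter side).
I_min = 202×89.1³/12 = 1.191×10^7 mm⁴
I = 1.191×10^7 mm⁴ = 1.191×10^-5 m⁴
Effective length L_e = K·L = 0.7 × 7.30 = 5.110 m
P_cr = π²EI / L_e² = π² × 72.4×10⁹ × 1.191×10^-5 / 5.110² = 3.258×10^5 N
Factor of safety n = P_cr / P = 325.84 / 68.2 = 4.78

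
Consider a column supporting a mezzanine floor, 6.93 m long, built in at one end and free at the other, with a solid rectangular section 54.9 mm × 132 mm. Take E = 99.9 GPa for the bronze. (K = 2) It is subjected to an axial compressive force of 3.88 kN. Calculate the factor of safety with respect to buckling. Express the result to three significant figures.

Buckling occurs about the weak axis: I_min = h·b³/12 with b = 54.9 mm (the shorter side).
I_min = 132×54.9³/12 = 1.820×10^6 mm⁴
I = 1.820×10^6 mm⁴ = 1.820×10^-6 m⁴
Effective length L_e = K·L = 2 × 6.93 = 13.86 m
P_cr = π²EI / L_e² = π² × 99.9×10⁹ × 1.820×10^-6 / 13.86² = 9.342×10^3 N
Factor of safety n = P_cr / P = 9.3422 / 3.88 = 2.41

n ≈ 2.41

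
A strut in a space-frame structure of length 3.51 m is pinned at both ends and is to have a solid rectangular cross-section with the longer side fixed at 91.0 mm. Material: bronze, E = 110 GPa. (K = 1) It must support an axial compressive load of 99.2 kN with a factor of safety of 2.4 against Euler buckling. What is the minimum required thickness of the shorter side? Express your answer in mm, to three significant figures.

Required P_cr = n·P = 2.4 × 99.2 = 238.1 kN
L_e = K·L = 1 × 3.51 = 3.510 m
Required I = P_cr·L_e²/(π²E) = 2.381×10^5 × 3.510² / (π² × 1.10×10^11) = 2.702×10^-6 m⁴
I_req = 2.702×10^6 mm⁴
Rectangle, weak axis: I_min = h·b³/12 with h = 91.0 mm fixed  ⇒  b = (12I/h)^(1/3) = 70.9 mm

b ≈ 70.9 mm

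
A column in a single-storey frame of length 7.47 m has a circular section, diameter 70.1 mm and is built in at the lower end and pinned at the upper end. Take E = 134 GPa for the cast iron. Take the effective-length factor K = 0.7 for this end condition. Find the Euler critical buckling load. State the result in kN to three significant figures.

P_cr ≈ 57.3 kN

I = πd⁴/64 = π×70.1⁴/64 = 1.185×10^6 mm⁴
I = 1.185×10^6 mm⁴ = 1.185×10^-6 m⁴
Effective length L_e = K·L = 0.7 × 7.47 = 5.229 m
P_cr = π²EI / L_e² = π² × 134×10⁹ × 1.185×10^-6 / 5.229² = 5.733×10^4 N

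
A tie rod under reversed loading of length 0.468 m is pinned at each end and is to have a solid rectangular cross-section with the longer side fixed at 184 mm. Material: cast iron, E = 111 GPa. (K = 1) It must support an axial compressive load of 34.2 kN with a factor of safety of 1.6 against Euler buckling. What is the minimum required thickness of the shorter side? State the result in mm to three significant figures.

Required P_cr = n·P = 1.6 × 34.2 = 54.72 kN
L_e = K·L = 1 × 0.468 = 0.4680 m
Required I = P_cr·L_e²/(π²E) = 5.472×10^4 × 0.4680² / (π² × 1.11×10^11) = 1.094×10^-8 m⁴
I_req = 1.094×10^4 mm⁴
Rectangle, weak axis: I_min = h·b³/12 with h = 184 mm fixed  ⇒  b = (12I/h)^(1/3) = 8.94 mm

b ≈ 8.94 mm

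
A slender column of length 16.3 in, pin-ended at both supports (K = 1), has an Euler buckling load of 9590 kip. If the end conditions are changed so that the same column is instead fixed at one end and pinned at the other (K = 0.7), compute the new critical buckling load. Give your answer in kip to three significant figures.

P_cr ∝ 1/K², so P_cr,new = P_cr,old × (K_old/K_new)² = 9590 × (1/0.7)²
= 9590 × 2.041 = 19600 kip

P_cr ≈ 19600 kip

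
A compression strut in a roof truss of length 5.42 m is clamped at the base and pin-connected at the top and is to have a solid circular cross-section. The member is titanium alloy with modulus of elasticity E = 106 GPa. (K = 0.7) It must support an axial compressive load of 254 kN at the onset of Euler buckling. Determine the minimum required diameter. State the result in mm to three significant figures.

d ≈ 91.9 mm

L_e = K·L = 0.7 × 5.42 = 3.794 m
Required I = P_cr·L_e²/(π²E) = 2.540×10^5 × 3.794² / (π² × 1.06×10^11) = 3.495×10^-6 m⁴
I_req = 3.495×10^6 mm⁴
Solid circle: I = πd⁴/64  ⇒  d = (64I/π)^(1/4) = (64×3.495×10^6/π)^(1/4) = 91.9 mm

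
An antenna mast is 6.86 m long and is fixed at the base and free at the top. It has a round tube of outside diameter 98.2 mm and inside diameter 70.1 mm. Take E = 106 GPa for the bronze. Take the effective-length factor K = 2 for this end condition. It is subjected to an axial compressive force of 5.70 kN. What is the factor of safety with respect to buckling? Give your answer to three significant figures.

n ≈ 3.30

d_o = 98.2 mm, d_i = 70.1 mm
I = π(d_o⁴ − d_i⁴)/64 = π(98.2⁴ − 70.10⁴)/64 = 3.379×10^6 mm⁴
I = 3.379×10^6 mm⁴ = 3.379×10^-6 m⁴
Effective length L_e = K·L = 2 × 6.86 = 13.72 m
P_cr = π²EI / L_e² = π² × 106×10⁹ × 3.379×10^-6 / 13.72² = 1.878×10^4 N
Factor of safety n = P_cr / P = 18.782 / 5.70 = 3.30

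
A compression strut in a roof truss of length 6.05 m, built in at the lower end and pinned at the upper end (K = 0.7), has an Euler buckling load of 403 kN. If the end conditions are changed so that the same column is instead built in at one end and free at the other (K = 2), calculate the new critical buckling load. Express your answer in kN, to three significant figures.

P_cr ≈ 49.4 kN

P_cr ∝ 1/K², so P_cr,new = P_cr,old × (K_old/K_new)² = 403 × (0.7/2)²
= 403 × 0.1225 = 49.4 kN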